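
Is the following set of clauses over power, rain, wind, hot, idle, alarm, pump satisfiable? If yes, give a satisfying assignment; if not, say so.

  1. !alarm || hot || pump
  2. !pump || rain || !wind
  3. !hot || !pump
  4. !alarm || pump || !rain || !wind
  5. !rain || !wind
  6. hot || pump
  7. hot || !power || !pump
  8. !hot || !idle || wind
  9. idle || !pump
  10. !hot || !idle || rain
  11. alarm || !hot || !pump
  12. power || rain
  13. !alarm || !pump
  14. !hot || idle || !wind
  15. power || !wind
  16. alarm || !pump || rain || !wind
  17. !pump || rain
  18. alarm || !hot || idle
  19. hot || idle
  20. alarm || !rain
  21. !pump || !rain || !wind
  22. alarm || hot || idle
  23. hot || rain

Set power = False.
  then (power || rain) forces rain = True.
  then (power || !wind) forces wind = False.
  then (alarm || !rain) forces alarm = True.
  then (!alarm || !pump) forces pump = False.
  then (!alarm || hot || pump) forces hot = True.
  then (!hot || !idle || wind) forces idle = False.
All clauses satisfied.

power = False; rain = True; wind = False; hot = True; idle = False; alarm = True; pump = False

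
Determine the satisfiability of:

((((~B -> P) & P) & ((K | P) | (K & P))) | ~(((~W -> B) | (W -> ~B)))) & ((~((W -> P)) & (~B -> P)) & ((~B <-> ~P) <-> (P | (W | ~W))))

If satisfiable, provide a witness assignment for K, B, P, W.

No satisfying assignment exists.

Case P = True: the conjunct ~((W -> P)) becomes ~((W -> True)) = False.
Case P = False: the formula simplifies to ~(((~W -> B) | (W -> ~B))) & ((~(~W) & B) & (~B <-> (W | ~W))).
  B = True: the conjunct ~(((~W -> B) | (W -> ~B))) becomes ~((True | ~W)) = False.
  B = False: the conjunct ~(((~W -> B) | (W -> ~B))) becomes ~((W | True)) = False.
Both cases fail — unsatisfiable.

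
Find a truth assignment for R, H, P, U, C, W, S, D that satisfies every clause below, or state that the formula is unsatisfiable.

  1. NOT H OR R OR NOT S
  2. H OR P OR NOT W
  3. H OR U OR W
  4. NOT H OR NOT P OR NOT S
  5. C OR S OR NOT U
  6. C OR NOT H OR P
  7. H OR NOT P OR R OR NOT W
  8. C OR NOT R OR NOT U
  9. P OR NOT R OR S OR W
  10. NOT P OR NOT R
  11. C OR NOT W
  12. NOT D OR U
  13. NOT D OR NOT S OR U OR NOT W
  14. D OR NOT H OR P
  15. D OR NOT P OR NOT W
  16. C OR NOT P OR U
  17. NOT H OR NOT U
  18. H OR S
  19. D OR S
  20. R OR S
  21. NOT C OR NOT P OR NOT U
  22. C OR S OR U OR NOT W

Set R = True.
  then (NOT P OR NOT R) forces P = False.
Try H = True:
  (C OR NOT H OR P) forces C = True.
  (D OR NOT H OR P) forces D = True.
  (NOT D OR U) forces U = True.
  clause (NOT H OR NOT U) is falsified — backtrack.
So H = False.
  then (H OR P OR NOT W) forces W = False.
  then (H OR U OR W) forces U = True.
  then (C OR NOT R OR NOT U) forces C = True.
  then (P OR NOT R OR S OR W) forces S = True.
Set D = True.
All clauses satisfied.

R = True, H = False, P = False, U = True, C = True, W = False, S = True, D = True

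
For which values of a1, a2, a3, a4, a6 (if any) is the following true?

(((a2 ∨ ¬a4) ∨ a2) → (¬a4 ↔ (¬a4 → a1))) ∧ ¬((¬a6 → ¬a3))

a1: True, a2: True, a3: True, a4: False, a6: False

  ((a2 ∨ ¬a4) ∨ a2) → (¬a4 ↔ (¬a4 → a1)) = True
    (a2 ∨ ¬a4) ∨ a2 = True
      a2 ∨ ¬a4 = True
        ¬a4 = True
    ¬a4 ↔ (¬a4 → a1) = True
      ¬a4 = True
      ¬a4 → a1 = True
        ¬a4 = True
  ¬((¬a6 → ¬a3)) = True
    ¬a6 → ¬a3 = False
      ¬a6 = True
      ¬a3 = False
Both conjuncts True, so the formula holds.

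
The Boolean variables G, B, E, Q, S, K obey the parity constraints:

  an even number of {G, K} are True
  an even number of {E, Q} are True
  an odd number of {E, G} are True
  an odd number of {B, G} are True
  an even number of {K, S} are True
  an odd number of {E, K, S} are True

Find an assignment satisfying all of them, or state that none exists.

G = False; B = True; E = True; Q = True; S = False; K = False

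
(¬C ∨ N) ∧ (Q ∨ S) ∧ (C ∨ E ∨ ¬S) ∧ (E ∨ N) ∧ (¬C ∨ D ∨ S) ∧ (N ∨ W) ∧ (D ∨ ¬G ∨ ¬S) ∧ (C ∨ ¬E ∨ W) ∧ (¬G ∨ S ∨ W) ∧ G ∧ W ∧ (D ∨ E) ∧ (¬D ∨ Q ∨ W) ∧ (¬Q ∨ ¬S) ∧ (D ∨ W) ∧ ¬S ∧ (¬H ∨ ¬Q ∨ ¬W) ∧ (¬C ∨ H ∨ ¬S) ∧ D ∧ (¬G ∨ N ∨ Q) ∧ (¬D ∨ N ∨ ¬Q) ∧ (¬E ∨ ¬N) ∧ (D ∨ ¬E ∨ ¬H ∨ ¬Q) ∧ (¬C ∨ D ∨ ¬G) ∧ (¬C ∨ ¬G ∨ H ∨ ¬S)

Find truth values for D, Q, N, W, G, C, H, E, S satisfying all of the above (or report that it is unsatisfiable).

D = True; Q = True; N = True; W = True; G = True; C = True; H = False; E = False; S = False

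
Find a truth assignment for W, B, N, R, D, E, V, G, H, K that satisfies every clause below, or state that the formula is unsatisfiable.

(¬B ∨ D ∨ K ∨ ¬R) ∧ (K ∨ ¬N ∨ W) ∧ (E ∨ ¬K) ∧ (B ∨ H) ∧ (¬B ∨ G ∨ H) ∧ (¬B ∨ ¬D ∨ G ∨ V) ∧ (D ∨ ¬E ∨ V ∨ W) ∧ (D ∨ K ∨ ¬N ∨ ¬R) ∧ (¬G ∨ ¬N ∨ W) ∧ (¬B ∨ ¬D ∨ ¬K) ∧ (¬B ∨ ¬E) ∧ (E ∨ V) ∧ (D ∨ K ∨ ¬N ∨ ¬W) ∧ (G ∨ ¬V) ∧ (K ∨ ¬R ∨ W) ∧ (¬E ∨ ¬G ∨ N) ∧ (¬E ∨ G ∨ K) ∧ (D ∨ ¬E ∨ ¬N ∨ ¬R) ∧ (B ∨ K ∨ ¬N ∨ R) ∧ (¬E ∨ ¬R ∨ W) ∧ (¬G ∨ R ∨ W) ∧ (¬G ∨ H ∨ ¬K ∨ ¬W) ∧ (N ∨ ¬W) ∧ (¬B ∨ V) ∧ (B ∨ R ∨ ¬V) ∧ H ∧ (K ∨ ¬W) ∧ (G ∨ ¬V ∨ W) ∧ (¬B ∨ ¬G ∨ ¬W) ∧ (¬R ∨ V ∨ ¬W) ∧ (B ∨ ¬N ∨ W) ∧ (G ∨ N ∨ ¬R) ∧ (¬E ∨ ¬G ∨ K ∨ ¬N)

W = False, B = False, N = False, R = False, D = True, E = True, V = False, G = False, H = True, K = True

Unit clause (H) forces H = True.
Set W = False.
Set B = False.
  then (B ∨ ¬N ∨ W) forces N = False.
Try R = True:
  (K ∨ ¬R ∨ W) forces K = True.
  (E ∨ ¬K) forces E = True.
  clause (¬E ∨ ¬R ∨ W) is falsified — backtrack.
So R = False.
  then (¬G ∨ R ∨ W) forces G = False.
  then (B ∨ R ∨ ¬V) forces V = False.
  then (E ∨ V) forces E = True.
  then (¬E ∨ G ∨ K) forces K = True.
  then (D ∨ ¬E ∨ V ∨ W) forces D = True.
All clauses satisfied.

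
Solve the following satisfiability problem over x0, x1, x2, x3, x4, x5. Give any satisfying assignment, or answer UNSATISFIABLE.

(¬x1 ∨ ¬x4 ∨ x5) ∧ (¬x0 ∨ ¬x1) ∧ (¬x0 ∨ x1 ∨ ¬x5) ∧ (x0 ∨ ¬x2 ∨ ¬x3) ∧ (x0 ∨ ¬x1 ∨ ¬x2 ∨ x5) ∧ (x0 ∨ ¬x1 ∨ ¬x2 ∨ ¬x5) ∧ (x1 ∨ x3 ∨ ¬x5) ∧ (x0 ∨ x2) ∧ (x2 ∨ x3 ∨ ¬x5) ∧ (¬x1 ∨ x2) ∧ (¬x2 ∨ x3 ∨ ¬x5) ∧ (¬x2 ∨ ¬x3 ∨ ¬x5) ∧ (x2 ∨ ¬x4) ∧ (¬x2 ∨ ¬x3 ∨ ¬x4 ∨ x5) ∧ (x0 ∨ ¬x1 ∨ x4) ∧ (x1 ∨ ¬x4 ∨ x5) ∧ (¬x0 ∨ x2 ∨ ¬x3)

Set x0 = True.
  then (¬x0 ∨ ¬x1) forces x1 = False.
  then (¬x0 ∨ x1 ∨ ¬x5) forces x5 = False.
  then (x1 ∨ ¬x4 ∨ x5) forces x4 = False.
Set x2 = False.
  then (¬x0 ∨ x2 ∨ ¬x3) forces x3 = False.
All clauses satisfied.

x0 = True, x1 = False, x2 = False, x3 = False, x4 = False, x5 = False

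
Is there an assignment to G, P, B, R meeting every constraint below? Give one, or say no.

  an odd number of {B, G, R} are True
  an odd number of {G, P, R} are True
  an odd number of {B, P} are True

Adding constraints 1, 2, 3 mod 2: every variable appears an even number of times on the left, so the left side is 0.
But the right sides sum to 1 (mod 2). 0 ≠ 1 — the system is inconsistent.

The formula is unsatisfiable.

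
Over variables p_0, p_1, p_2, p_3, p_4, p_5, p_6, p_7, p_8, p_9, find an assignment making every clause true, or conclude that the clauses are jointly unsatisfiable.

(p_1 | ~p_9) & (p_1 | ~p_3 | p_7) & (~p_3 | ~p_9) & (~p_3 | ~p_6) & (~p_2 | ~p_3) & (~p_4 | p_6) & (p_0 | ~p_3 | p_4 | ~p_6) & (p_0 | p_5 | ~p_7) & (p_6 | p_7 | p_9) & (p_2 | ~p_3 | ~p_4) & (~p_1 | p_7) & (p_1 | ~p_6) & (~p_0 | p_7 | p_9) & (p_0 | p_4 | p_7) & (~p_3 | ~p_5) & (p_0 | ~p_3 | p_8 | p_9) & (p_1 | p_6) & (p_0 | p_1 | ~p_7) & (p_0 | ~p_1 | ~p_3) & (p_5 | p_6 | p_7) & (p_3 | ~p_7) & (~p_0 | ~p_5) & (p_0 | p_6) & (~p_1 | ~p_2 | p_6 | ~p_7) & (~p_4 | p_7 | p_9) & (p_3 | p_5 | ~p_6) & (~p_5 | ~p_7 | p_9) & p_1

p_0 = True, p_1 = True, p_2 = False, p_3 = True, p_4 = False, p_5 = False, p_6 = False, p_7 = True, p_8 = True, p_9 = False

Unit clause (p_1) forces p_1 = True.
In (~p_1 | p_7) only p_7 is left, so p_7 = True.
In (p_3 | ~p_7) only p_3 is left, so p_3 = True.
In (~p_3 | ~p_9) only ~p_9 is left, so p_9 = False.
In (~p_3 | ~p_6) only ~p_6 is left, so p_6 = False.
In (~p_2 | ~p_3) only ~p_2 is left, so p_2 = False.
In (~p_4 | p_6) only ~p_4 is left, so p_4 = False.
In (~p_3 | ~p_5) only ~p_5 is left, so p_5 = False.
In (p_0 | ~p_1 | ~p_3) only p_0 is left, so p_0 = True.
Set p_8 = True.
All clauses satisfied.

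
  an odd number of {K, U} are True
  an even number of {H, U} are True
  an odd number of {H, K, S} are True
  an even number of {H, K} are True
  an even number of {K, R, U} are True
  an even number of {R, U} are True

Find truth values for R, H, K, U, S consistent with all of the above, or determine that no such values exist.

Adding constraints 1, 2, 4 mod 2: every variable appears an even number of times on the left, so the left side is 0.
But the right sides sum to 1 (mod 2). 0 ≠ 1 — the system is inconsistent.

Unsatisfiable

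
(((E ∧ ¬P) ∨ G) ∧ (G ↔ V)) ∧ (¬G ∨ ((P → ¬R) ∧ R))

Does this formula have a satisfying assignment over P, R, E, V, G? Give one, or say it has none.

P=F; R=F; E=T; V=F; G=F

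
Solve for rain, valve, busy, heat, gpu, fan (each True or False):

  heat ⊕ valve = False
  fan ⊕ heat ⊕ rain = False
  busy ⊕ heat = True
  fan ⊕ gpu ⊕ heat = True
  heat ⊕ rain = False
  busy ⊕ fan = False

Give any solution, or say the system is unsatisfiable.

rain = True, valve = True, busy = False, heat = True, gpu = False, fan = False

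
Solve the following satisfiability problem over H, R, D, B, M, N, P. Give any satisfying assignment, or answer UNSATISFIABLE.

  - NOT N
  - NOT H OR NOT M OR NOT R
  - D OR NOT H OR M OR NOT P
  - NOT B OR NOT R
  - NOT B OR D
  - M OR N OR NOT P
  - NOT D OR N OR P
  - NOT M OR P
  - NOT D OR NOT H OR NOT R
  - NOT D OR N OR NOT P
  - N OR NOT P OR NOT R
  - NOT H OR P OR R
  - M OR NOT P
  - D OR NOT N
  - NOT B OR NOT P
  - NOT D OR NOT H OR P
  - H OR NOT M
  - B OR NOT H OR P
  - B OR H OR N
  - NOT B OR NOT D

H = True; R = False; D = False; B = False; M = True; N = False; P = True

Unit clause (NOT N) forces N = False.
Set H = True.
Try R = True:
  (NOT H OR NOT M OR NOT R) forces M = False.
  (NOT B OR NOT R) forces B = False.
  (M OR N OR NOT P) forces P = False.
  clause (B OR NOT H OR P) is falsified — backtrack.
So R = False.
  then (NOT H OR P OR R) forces P = True.
  then (M OR NOT P) forces M = True.
  then (NOT B OR NOT P) forces B = False.
  then (NOT D OR N OR NOT P) forces D = False.
All clauses satisfied.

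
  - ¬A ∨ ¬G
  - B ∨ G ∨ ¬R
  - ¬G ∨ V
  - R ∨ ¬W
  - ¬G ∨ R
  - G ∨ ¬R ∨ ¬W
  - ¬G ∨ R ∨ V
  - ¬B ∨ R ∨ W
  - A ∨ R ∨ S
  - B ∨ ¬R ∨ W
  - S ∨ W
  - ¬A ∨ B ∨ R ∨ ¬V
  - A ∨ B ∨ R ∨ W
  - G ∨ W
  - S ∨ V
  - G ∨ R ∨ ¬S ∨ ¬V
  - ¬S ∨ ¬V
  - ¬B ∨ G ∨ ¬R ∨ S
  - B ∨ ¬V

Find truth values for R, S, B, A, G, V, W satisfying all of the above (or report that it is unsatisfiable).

Try R = False:
  (R ∨ ¬W) forces W = False.
  (¬G ∨ R) forces G = False.
  clause (G ∨ W) is falsified — backtrack.
So R = True.
Set S = False.
  then (S ∨ W) forces W = True.
  then (S ∨ V) forces V = True.
  then (B ∨ ¬V) forces B = True.
  then (G ∨ ¬R ∨ ¬W) forces G = True.
  then (¬A ∨ ¬G) forces A = False.
All clauses satisfied.

R=T; S=F; B=T; A=F; G=T; V=T; W=T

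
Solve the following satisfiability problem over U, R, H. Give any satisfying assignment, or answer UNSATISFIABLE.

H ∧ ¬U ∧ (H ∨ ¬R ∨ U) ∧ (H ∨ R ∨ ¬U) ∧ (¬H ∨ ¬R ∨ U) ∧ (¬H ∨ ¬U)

Unit clause (H) forces H = True.
Unit clause (¬U) forces U = False.
In (¬H ∨ ¬R ∨ U) only ¬R is left, so R = False.
Check each clause:
  (H): H holds.
  (¬U): ¬U holds.
  (H ∨ ¬R ∨ U): H holds.
  (H ∨ R ∨ ¬U): H holds.
  (¬H ∨ ¬R ∨ U): ¬R holds.
  (¬H ∨ ¬U): ¬U holds.
All clauses satisfied.

U = False, R = False, H = True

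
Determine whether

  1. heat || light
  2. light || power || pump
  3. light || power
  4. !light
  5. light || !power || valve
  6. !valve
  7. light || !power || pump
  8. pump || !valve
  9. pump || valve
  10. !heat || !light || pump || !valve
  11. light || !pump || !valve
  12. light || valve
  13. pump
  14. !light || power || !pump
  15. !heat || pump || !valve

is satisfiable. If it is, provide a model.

Unsatisfiable

Case valve = True:
  Clause (!valve) is falsified — contradiction.
Case valve = False:
  (!light) forces light = False.
  Clause (light || valve) is falsified — contradiction.
Both cases fail, so the formula is unsatisfiable.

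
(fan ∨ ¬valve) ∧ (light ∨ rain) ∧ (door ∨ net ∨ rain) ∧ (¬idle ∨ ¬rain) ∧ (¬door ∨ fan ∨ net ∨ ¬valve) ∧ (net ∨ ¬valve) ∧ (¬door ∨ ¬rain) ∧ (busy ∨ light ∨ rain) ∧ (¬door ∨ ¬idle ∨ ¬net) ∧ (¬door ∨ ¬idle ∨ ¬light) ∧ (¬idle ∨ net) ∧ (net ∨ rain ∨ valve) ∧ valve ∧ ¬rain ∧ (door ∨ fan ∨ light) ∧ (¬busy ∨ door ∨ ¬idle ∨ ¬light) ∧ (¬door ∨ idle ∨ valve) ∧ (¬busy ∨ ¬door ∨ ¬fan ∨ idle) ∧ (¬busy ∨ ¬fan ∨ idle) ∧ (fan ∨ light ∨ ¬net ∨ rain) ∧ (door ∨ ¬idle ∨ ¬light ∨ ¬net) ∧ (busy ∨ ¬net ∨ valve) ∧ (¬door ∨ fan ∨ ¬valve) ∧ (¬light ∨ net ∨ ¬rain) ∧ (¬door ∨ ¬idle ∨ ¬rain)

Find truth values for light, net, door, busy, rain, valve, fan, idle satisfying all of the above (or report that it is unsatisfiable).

Unit clause (valve) forces valve = True.
Unit clause (¬rain) forces rain = False.
In (fan ∨ ¬valve) only fan is left, so fan = True.
In (light ∨ rain) only light is left, so light = True.
In (net ∨ ¬valve) only net is left, so net = True.
Set door = True.
  then (¬door ∨ ¬idle ∨ ¬net) forces idle = False.
  then (¬busy ∨ ¬door ∨ ¬fan ∨ idle) forces busy = False.
All clauses satisfied.

light=T, net=T, door=T, busy=F, rain=F, valve=T, fan=T, idle=F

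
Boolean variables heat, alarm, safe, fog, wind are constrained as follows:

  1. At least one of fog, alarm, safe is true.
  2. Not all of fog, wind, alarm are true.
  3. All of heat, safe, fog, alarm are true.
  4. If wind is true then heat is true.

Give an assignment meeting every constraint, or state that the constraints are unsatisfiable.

heat = True; alarm = True; safe = True; fog = True; wind = False

  (1) {fog, alarm, safe}: 3 true — at least one ✓
  (2) {fog, wind, alarm}: 2/3 true — not all ✓
  (3) {heat, safe, fog, alarm}: all 4 true ✓
  (4) wind=F ⇒ heat: vacuous ✓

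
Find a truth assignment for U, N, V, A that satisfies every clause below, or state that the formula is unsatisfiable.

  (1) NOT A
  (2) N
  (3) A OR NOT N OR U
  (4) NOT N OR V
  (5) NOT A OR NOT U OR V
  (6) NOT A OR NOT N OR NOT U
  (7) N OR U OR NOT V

U = True, N = True, V = True, A = False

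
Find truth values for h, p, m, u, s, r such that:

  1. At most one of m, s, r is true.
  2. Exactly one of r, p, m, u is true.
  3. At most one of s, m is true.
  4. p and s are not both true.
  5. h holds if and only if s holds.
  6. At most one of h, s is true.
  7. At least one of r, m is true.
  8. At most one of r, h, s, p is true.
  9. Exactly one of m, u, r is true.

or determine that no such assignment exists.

h = False, p = False, m = False, u = False, s = False, r = True

  (1) {m, s, r}: 1 true — at most one ✓
  (2) {r, p, m, u}: 1 true — exactly one ✓
  (3) {s, m}: 0 true — at most one ✓
  (4) p=F, s=F — not both ✓
  (5) h=F, s=F — same ✓
  (6) {h, s}: 0 true — at most one ✓
  (7) {r, m}: 1 true — at least one ✓
  (8) {r, h, s, p}: 1 true — at most one ✓
  (9) {m, u, r}: 1 true — exactly one ✓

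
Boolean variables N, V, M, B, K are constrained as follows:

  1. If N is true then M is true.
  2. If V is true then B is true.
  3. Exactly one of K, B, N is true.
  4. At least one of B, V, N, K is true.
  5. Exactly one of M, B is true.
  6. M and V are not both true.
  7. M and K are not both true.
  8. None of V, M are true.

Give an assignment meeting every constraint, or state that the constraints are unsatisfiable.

N: False; V: False; M: False; B: True; K: False

  (1) N=F ⇒ M: vacuous ✓
  (2) V=F ⇒ B: vacuous ✓
  (3) {K, B, N}: 1 true — exactly one ✓
  (4) {B, V, N, K}: 1 true — at least one ✓
  (5) {M, B}: 1 true — exactly one ✓
  (6) M=F, V=F — not both ✓
  (7) M=F, K=F — not both ✓
  (8) {V, M}: 0 true — none ✓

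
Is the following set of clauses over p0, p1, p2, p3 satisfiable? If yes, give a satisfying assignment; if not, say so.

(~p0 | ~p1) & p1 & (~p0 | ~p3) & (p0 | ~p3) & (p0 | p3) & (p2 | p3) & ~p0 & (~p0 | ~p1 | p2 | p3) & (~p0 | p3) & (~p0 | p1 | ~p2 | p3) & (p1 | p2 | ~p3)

Case p0 = True:
  Clause (~p0) is falsified — contradiction.
Case p0 = False:
  (p1) forces p1 = True.
  (p0 | ~p3) forces p3 = False.
  Clause (p0 | p3) is falsified — contradiction.
Both cases fail, so the formula is unsatisfiable.

The formula is unsatisfiable.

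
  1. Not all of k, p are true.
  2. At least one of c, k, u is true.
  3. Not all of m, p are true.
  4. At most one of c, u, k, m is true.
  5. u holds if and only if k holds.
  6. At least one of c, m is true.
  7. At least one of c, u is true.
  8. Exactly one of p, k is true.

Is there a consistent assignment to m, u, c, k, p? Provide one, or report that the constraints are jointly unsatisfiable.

m = False, u = False, c = True, k = False, p = True

  (1) {k, p}: 1/2 true — not all ✓
  (2) {c, k, u}: 1 true — at least one ✓
  (3) {m, p}: 1/2 true — not all ✓
  (4) {c, u, k, m}: 1 true — at most one ✓
  (5) u=F, k=F — same ✓
  (6) {c, m}: 1 true — at least one ✓
  (7) {c, u}: 1 true — at least one ✓
  (8) {p, k}: 1 true — exactly one ✓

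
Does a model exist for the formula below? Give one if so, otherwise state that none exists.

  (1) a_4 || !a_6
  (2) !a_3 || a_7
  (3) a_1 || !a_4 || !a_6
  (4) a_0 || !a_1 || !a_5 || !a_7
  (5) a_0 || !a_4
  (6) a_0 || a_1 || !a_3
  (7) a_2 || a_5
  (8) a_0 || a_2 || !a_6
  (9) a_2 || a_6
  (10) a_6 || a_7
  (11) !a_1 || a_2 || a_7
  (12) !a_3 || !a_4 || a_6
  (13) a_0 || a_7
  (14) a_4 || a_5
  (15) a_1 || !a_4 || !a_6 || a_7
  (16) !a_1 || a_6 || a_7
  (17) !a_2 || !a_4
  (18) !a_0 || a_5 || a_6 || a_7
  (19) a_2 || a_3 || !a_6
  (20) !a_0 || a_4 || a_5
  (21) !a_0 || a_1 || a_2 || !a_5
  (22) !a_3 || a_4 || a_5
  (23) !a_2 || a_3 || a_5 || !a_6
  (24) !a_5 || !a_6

Set a_0 = True.
Set a_1 = True.
Try a_2 = False:
  (a_2 || a_5) forces a_5 = True.
  (a_2 || a_6) forces a_6 = True.
  clause (!a_5 || !a_6) is falsified — backtrack.
So a_2 = True.
  then (!a_2 || !a_4) forces a_4 = False.
  then (!a_0 || a_4 || a_5) forces a_5 = True.
  then (!a_5 || !a_6) forces a_6 = False.
  then (a_6 || a_7) forces a_7 = True.
Set a_3 = False.
All clauses satisfied.

a_0 = True, a_1 = True, a_2 = True, a_3 = False, a_4 = False, a_5 = True, a_6 = False, a_7 = True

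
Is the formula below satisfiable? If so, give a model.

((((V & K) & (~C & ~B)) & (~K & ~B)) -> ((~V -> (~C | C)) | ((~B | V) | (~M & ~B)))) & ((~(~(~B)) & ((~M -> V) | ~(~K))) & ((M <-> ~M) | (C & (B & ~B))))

Unsatisfiable — no assignment works.

The conjunct (M <-> ~M) | (C & (B & ~B)) is unsatisfiable on its own:
  M=F, B=F, C=F: evaluates to False.
  M=F, B=F, C=T: evaluates to False.
  M=F, B=T, C=F: evaluates to False.
  M=F, B=T, C=T: evaluates to False.
  M=T, B=F, C=F: evaluates to False.
  M=T, B=F, C=T: evaluates to False.
  M=T, B=T, C=F: evaluates to False.
  M=T, B=T, C=T: evaluates to False.
So the whole conjunction is unsatisfiable.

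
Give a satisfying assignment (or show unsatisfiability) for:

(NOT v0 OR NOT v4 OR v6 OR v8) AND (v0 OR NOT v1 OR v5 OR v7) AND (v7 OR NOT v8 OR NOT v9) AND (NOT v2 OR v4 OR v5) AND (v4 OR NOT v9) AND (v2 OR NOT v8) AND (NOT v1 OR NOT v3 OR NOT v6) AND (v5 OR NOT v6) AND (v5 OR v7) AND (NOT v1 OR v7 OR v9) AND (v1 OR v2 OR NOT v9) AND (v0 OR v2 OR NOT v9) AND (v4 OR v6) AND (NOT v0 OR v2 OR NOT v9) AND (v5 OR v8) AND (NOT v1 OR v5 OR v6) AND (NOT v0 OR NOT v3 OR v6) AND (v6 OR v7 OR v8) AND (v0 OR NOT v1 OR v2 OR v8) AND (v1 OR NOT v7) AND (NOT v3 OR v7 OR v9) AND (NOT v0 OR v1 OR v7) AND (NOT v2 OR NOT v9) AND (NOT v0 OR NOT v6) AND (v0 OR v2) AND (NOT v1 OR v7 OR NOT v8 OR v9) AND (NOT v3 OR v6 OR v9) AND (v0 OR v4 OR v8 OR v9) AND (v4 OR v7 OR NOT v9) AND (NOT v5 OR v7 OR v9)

v0=F, v1=T, v2=T, v3=F, v4=T, v5=T, v6=F, v7=T, v8=F, v9=F

Set v0 = False.
  then (v0 OR v2) forces v2 = True.
  then (NOT v2 OR NOT v9) forces v9 = False.
Try v1 = False:
  (v1 OR NOT v7) forces v7 = False.
  (v5 OR v7) forces v5 = True.
  clause (NOT v5 OR v7 OR v9) is falsified — backtrack.
So v1 = True.
  then (NOT v1 OR v7 OR v9) forces v7 = True.
Try v3 = True:
  (NOT v1 OR NOT v3 OR NOT v6) forces v6 = False.
  clause (NOT v3 OR v6 OR v9) is falsified — backtrack.
So v3 = False.
Set v4 = True.
Set v5 = True.
Set v6 = False.
Set v8 = False.
All clauses satisfied.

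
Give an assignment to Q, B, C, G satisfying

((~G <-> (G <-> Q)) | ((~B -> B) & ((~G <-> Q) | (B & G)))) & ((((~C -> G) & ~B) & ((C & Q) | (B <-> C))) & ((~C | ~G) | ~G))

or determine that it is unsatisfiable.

Q=F; B=F; C=F; G=T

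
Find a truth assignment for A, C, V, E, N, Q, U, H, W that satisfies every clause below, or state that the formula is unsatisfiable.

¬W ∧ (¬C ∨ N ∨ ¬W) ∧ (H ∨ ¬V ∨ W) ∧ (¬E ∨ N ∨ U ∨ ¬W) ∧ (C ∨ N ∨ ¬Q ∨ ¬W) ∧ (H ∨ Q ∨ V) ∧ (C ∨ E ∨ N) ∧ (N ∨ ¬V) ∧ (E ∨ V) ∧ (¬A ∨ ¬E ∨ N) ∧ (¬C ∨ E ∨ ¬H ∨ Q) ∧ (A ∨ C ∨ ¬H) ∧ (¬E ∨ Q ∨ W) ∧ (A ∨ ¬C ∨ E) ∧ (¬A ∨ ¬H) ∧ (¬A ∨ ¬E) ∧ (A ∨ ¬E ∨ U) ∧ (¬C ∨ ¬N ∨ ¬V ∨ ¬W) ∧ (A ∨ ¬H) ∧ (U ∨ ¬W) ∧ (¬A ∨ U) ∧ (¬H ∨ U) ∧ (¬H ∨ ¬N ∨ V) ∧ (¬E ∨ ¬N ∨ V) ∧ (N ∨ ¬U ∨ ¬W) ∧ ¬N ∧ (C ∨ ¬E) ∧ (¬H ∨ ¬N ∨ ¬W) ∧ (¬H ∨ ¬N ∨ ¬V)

Unit clause (¬W) forces W = False.
Unit clause (¬N) forces N = False.
In (N ∨ ¬V) only ¬V is left, so V = False.
In (E ∨ V) only E is left, so E = True.
In (¬A ∨ ¬E ∨ N) only ¬A is left, so A = False.
In (¬E ∨ Q ∨ W) only Q is left, so Q = True.
In (A ∨ ¬E ∨ U) only U is left, so U = True.
In (A ∨ ¬H) only ¬H is left, so H = False.
In (C ∨ ¬E) only C is left, so C = True.
All clauses satisfied.

A = False, C = True, V = False, E = True, N = False, Q = True, U = True, H = False, W = False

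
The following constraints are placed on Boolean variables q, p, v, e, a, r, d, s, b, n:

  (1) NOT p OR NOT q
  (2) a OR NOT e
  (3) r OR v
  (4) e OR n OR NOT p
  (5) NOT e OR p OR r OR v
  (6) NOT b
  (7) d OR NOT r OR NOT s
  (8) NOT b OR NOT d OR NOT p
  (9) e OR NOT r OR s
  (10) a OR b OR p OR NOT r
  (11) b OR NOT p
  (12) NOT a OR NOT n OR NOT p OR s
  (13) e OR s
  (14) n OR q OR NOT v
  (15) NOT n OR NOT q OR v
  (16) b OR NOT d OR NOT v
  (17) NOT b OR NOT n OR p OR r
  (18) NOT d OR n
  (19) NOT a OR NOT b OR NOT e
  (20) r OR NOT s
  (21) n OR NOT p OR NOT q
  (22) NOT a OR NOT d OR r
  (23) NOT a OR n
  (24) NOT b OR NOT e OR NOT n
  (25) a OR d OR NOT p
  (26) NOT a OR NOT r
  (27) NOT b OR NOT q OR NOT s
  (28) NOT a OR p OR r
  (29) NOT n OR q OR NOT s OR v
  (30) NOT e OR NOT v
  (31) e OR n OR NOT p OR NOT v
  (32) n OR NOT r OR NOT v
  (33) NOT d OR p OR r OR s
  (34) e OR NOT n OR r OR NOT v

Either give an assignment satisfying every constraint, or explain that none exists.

Unsatisfiable

Case r = True:
  (NOT b) forces b = False.
  (b OR NOT p) forces p = False.
  (a OR b OR p OR NOT r) forces a = True.
  Clause (NOT a OR NOT r) is falsified — contradiction.
Case r = False:
  (r OR v) forces v = True.
  (NOT b) forces b = False.
  (b OR NOT p) forces p = False.
  (b OR NOT d OR NOT v) forces d = False.
  (r OR NOT s) forces s = False.
  (e OR s) forces e = True.
  Clause (NOT e OR NOT v) is falsified — contradiction.
Both cases fail, so the formula is unsatisfiable.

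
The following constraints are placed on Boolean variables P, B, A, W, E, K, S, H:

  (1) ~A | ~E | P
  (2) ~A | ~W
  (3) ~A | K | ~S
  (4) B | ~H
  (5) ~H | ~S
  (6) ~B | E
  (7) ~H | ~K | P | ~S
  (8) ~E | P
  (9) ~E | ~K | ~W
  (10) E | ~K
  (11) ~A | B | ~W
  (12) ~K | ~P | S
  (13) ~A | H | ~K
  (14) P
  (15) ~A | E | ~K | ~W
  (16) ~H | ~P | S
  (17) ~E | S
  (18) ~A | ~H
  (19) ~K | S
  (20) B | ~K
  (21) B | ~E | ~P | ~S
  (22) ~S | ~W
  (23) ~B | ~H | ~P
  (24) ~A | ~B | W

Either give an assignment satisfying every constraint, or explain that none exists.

P = True, B = False, A = False, W = True, E = False, K = False, S = False, H = False

Unit clause (P) forces P = True.
Set B = False.
  then (B | ~H) forces H = False.
  then (B | ~K) forces K = False.
Set A = False.
Set W = True.
  then (~S | ~W) forces S = False.
  then (~E | S) forces E = False.
All clauses satisfied.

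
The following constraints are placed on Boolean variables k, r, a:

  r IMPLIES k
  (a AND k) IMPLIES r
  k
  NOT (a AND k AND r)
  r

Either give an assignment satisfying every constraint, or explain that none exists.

k: True, r: True, a: False

Unit clause (r) forces r = True.
Unit clause (k) forces k = True.
In (NOT a OR NOT k OR NOT r) only NOT a is left, so a = False.
All clauses satisfied.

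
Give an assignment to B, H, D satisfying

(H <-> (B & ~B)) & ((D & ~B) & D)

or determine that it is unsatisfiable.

B: False; H: False; D: True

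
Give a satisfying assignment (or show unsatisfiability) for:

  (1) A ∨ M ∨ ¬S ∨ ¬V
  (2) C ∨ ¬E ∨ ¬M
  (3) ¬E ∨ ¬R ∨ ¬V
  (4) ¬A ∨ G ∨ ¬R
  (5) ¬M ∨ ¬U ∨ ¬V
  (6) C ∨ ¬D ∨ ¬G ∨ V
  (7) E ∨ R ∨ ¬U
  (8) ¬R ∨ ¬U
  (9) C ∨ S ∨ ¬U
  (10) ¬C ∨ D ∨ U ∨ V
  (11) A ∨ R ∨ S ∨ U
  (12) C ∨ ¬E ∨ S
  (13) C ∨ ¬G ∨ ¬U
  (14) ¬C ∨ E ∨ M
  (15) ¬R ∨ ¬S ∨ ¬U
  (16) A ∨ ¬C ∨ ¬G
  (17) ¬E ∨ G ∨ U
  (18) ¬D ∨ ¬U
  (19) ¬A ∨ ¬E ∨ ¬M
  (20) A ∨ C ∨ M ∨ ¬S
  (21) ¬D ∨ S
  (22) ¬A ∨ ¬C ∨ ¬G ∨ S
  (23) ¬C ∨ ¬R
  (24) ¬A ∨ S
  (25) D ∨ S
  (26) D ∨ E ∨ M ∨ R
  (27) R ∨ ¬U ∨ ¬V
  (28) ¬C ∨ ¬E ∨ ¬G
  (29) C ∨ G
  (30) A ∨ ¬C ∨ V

Set M = True.
Set G = True.
Set R = False.
Set E = False.
  then (E ∨ R ∨ ¬U) forces U = False.
Set D = True.
  then (¬D ∨ S) forces S = True.
Set C = True.
  then (A ∨ ¬C ∨ ¬G) forces A = True.
Set V = False.
All clauses satisfied.

M = True; G = True; R = False; E = False; U = False; D = True; C = True; A = True; S = True; V = False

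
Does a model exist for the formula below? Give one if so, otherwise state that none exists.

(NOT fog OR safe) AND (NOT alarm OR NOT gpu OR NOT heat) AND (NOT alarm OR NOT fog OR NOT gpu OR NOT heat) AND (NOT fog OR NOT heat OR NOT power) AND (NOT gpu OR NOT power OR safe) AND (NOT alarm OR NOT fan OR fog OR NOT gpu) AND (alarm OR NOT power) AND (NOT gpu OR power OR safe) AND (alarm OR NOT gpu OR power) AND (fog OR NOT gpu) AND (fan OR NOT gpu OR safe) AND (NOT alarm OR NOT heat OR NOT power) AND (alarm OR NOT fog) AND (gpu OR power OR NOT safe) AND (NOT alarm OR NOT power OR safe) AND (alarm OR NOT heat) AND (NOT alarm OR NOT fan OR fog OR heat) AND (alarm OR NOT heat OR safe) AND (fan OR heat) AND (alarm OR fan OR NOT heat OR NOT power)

Set fan = True.
Set alarm = True.
Set fog = False.
  then (NOT alarm OR NOT fan OR fog OR NOT gpu) forces gpu = False.
  then (NOT alarm OR NOT fan OR fog OR heat) forces heat = True.
  then (NOT alarm OR NOT heat OR NOT power) forces power = False.
  then (gpu OR power OR NOT safe) forces safe = False.
All clauses satisfied.

fan=T; alarm=T; fog=F; gpu=F; power=F; safe=F; heat=T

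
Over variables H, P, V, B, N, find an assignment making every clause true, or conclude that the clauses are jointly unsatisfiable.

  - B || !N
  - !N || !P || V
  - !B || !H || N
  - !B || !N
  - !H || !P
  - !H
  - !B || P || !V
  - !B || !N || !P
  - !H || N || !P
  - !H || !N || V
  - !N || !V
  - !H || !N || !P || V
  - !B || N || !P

H = False, P = False, V = False, B = True, N = False

Unit clause (!H) forces H = False.
Set P = False.
Set V = False.
Set B = True.
  then (!B || !N) forces N = False.
All clauses satisfied.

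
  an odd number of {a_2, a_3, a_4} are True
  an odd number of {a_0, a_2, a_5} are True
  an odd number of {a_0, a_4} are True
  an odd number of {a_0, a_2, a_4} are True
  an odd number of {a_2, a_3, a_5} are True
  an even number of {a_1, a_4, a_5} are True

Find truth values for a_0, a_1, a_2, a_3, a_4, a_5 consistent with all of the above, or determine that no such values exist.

a_0 = False; a_1 = False; a_2 = False; a_3 = False; a_4 = True; a_5 = True

{a_2, a_3, a_4}: 1 true → odd ✓
{a_0, a_2, a_5}: 1 true → odd ✓
{a_0, a_4}: 1 true → odd ✓
{a_0, a_2, a_4}: 1 true → odd ✓
{a_2, a_3, a_5}: 1 true → odd ✓
{a_1, a_4, a_5}: 2 true → even ✓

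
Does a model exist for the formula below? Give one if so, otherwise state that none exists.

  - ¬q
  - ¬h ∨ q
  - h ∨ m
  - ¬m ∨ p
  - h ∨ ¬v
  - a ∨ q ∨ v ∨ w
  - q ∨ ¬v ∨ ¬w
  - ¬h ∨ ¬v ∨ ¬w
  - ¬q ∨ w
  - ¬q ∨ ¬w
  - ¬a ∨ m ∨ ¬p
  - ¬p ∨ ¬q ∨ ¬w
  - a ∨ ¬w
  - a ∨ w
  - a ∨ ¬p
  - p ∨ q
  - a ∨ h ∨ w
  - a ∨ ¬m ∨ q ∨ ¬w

v = False; q = False; w = False; h = False; a = True; m = True; p = True

Unit clause (¬q) forces q = False.
In (¬h ∨ q) only ¬h is left, so h = False.
In (h ∨ m) only m is left, so m = True.
In (¬m ∨ p) only p is left, so p = True.
In (h ∨ ¬v) only ¬v is left, so v = False.
In (a ∨ ¬p) only a is left, so a = True.
Set w = False.
All clauses satisfied.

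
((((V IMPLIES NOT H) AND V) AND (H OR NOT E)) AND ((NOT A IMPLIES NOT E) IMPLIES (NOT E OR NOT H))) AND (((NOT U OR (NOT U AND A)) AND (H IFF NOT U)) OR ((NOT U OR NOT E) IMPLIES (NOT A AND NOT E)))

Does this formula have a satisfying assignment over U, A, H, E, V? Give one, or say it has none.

U: False, A: False, H: False, E: False, V: True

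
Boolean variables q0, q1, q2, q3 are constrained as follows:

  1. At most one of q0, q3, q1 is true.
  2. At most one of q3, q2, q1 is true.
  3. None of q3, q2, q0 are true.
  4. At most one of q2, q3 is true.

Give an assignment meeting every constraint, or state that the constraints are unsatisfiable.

q0=F; q1=F; q2=F; q3=F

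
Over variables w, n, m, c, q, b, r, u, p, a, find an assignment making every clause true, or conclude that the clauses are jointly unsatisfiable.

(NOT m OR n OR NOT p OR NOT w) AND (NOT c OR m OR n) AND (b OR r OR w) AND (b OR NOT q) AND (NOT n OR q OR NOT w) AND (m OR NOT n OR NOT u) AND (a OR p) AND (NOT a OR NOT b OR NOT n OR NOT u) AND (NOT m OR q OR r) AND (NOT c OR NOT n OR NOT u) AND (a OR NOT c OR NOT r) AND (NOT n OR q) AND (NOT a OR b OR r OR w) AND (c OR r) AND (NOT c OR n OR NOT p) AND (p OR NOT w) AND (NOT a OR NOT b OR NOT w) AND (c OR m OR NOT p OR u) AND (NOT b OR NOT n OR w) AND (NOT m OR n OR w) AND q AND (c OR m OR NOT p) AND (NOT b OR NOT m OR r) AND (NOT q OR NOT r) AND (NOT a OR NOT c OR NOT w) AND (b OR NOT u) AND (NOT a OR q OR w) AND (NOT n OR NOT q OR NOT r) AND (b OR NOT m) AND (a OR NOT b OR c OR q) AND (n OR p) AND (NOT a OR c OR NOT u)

Unit clause (q) forces q = True.
In (NOT q OR NOT r) only NOT r is left, so r = False.
In (b OR NOT q) only b is left, so b = True.
In (c OR r) only c is left, so c = True.
In (NOT b OR NOT m OR r) only NOT m is left, so m = False.
In (NOT c OR m OR n) only n is left, so n = True.
In (m OR NOT n OR NOT u) only NOT u is left, so u = False.
In (NOT b OR NOT n OR w) only w is left, so w = True.
In (NOT a OR NOT c OR NOT w) only NOT a is left, so a = False.
In (a OR p) only p is left, so p = True.
All clauses satisfied.

w=T, n=T, m=F, c=T, q=T, b=T, r=F, u=F, p=T, a=F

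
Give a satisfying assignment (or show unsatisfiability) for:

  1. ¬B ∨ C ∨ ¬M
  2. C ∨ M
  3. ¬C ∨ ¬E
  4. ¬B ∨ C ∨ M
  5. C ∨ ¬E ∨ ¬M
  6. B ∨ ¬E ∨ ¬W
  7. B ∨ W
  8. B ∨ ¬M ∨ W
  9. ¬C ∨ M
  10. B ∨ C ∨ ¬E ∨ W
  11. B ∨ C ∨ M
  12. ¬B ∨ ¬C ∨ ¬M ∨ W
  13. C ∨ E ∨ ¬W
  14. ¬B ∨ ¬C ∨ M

Set B = True.
Try M = False:
  (C ∨ M) forces C = True.
  clause (¬C ∨ M) is falsified — backtrack.
So M = True.
  then (¬B ∨ C ∨ ¬M) forces C = True.
  then (¬C ∨ ¬E) forces E = False.
  then (¬B ∨ ¬C ∨ ¬M ∨ W) forces W = True.
All clauses satisfied.

B: True, M: True, W: True, C: True, E: False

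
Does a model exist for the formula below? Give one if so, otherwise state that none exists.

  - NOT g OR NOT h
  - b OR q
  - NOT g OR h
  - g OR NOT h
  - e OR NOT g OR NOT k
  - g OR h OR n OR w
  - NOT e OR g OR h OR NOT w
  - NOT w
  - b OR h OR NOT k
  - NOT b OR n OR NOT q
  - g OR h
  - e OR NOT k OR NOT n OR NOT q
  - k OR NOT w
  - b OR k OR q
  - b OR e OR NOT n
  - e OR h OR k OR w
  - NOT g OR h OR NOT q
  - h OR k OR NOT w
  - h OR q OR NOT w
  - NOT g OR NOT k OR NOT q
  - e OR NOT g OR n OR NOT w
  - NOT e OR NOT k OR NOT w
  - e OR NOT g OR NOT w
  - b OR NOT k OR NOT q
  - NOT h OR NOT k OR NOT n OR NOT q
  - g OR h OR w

Case g = True:
  (NOT g OR NOT h) forces h = False.
  Clause (NOT g OR h) is falsified — contradiction.
Case g = False:
  (g OR NOT h) forces h = False.
  Clause (g OR h) is falsified — contradiction.
Both cases fail, so the formula is unsatisfiable.

Unsatisfiable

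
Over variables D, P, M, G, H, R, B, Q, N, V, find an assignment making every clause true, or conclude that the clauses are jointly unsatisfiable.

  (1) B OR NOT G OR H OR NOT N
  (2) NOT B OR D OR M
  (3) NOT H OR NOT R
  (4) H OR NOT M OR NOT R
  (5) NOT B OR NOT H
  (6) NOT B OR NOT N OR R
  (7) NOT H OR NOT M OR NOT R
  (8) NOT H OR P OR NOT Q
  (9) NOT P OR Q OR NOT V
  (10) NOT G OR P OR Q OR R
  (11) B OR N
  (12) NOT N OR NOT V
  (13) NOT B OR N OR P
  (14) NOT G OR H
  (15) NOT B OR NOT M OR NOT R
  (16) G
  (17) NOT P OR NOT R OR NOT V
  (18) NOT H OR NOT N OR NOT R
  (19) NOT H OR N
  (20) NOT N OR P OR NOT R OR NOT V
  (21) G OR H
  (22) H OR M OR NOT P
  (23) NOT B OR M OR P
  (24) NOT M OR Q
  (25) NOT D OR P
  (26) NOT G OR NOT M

D = False, P = True, M = False, G = True, H = True, R = False, B = False, Q = False, N = True, V = False

Unit clause (G) forces G = True.
In (NOT G OR NOT M) only NOT M is left, so M = False.
In (NOT G OR H) only H is left, so H = True.
In (NOT H OR N) only N is left, so N = True.
In (NOT H OR NOT R) only NOT R is left, so R = False.
In (NOT B OR NOT H) only NOT B is left, so B = False.
In (NOT N OR NOT V) only NOT V is left, so V = False.
Set D = False.
Try P = False:
  (NOT H OR P OR NOT Q) forces Q = False.
  clause (NOT G OR P OR Q OR R) is falsified — backtrack.
So P = True.
Set Q = False.
All clauses satisfied.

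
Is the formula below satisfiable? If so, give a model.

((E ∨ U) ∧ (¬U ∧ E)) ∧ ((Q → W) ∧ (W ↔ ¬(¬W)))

W=T; E=T; Q=T; U=F

  (E ∨ U) ∧ (¬U ∧ E) = True
    E ∨ U = True
    ¬U ∧ E = True
      ¬U = True
  (Q → W) ∧ (W ↔ ¬(¬W)) = True
    Q → W = True
    W ↔ ¬(¬W) = True
      ¬(¬W) = True
        ¬W = False
Both conjuncts True, so the formula holds.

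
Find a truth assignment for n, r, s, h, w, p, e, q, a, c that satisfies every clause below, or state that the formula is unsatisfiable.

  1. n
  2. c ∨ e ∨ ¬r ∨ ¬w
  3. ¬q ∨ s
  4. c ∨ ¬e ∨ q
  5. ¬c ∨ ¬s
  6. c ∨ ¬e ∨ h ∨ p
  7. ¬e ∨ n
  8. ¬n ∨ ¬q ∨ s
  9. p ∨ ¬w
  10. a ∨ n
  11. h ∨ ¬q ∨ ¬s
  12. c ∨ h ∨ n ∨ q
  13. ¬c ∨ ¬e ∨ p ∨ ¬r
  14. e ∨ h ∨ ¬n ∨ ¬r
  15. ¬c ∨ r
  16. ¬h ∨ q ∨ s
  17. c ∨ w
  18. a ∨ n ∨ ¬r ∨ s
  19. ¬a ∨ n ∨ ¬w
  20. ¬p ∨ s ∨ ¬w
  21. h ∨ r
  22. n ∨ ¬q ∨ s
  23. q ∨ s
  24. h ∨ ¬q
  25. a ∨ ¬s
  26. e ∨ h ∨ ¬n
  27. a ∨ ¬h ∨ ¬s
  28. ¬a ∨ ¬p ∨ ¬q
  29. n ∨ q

Unit clause (n) forces n = True.
Set r = False.
  then (¬c ∨ r) forces c = False.
  then (c ∨ w) forces w = True.
  then (h ∨ r) forces h = True.
  then (p ∨ ¬w) forces p = True.
  then (¬p ∨ s ∨ ¬w) forces s = True.
  then (a ∨ ¬s) forces a = True.
  then (¬a ∨ ¬p ∨ ¬q) forces q = False.
  then (c ∨ ¬e ∨ q) forces e = False.
All clauses satisfied.

n = True, r = False, s = True, h = True, w = True, p = True, e = False, q = False, a = True, c = False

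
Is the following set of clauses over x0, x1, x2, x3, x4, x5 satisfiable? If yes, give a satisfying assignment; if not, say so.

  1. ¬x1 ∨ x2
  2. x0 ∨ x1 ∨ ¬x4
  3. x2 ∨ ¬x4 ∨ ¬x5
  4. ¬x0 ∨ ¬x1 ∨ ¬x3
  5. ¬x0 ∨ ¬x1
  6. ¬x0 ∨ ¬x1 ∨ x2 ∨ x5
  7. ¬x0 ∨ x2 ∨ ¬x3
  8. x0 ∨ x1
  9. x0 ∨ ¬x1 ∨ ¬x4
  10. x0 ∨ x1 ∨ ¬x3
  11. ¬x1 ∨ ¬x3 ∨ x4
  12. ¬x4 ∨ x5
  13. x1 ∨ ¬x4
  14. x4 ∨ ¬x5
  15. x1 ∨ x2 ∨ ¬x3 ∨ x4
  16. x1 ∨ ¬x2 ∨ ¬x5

Set x0 = True.
  then (¬x0 ∨ ¬x1) forces x1 = False.
  then (x1 ∨ ¬x4) forces x4 = False.
  then (x4 ∨ ¬x5) forces x5 = False.
Set x2 = True.
Set x3 = True.
All clauses satisfied.

x0 = True, x1 = False, x2 = True, x3 = True, x4 = False, x5 = False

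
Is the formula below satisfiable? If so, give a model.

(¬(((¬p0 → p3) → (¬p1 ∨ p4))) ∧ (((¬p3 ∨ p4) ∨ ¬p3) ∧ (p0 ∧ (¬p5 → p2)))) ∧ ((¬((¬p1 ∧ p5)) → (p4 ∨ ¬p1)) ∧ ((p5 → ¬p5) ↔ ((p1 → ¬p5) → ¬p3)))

Unsatisfiable

Case p1 = True: the formula simplifies to (¬(((¬p0 → p3) → p4)) ∧ (((¬p3 ∨ p4) ∨ ¬p3) ∧ (p0 ∧ (¬p5 → p2)))) ∧ (p4 ∧ ((p5 → ¬p5) ↔ (¬p5 → ¬p3))).
  p4 = True: the conjunct ¬(((¬p0 → p3) → p4)) becomes ¬(((¬p0 → p3) → True)) = False.
  p4 = False: the conjunct p4 is False.
Case p1 = False: the conjunct ¬(((¬p0 → p3) → (¬p1 ∨ p4))) becomes ¬(((¬p0 → p3) → True)) = False.
Both cases fail — unsatisfiable.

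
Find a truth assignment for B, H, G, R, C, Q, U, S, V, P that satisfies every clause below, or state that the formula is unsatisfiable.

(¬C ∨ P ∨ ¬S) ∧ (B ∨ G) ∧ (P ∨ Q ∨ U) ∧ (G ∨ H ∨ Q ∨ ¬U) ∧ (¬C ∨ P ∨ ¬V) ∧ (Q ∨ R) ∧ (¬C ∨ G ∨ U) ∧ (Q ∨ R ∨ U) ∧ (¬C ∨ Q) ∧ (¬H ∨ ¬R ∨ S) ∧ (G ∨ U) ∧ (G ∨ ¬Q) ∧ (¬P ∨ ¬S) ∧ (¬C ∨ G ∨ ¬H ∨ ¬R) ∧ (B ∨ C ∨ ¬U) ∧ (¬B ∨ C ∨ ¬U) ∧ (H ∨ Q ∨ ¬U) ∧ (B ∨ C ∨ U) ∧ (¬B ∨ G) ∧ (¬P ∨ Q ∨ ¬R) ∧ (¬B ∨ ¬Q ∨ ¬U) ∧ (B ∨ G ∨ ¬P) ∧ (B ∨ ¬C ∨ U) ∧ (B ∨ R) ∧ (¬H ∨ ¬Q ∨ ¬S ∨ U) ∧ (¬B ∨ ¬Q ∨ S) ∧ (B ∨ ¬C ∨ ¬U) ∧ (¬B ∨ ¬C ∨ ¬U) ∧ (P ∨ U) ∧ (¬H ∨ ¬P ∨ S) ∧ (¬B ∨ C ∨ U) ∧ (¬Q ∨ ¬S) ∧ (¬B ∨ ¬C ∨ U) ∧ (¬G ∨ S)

No satisfying assignment exists.

Case G = True:
  (¬G ∨ S) forces S = True.
  (¬P ∨ ¬S) forces P = False.
  (¬C ∨ P ∨ ¬S) forces C = False.
  (P ∨ U) forces U = True.
  (B ∨ C ∨ ¬U) forces B = True.
  Clause (¬B ∨ C ∨ ¬U) is falsified — contradiction.
Case G = False:
  (B ∨ G) forces B = True.
  Clause (¬B ∨ G) is falsified — contradiction.
Both cases fail, so the formula is unsatisfiable.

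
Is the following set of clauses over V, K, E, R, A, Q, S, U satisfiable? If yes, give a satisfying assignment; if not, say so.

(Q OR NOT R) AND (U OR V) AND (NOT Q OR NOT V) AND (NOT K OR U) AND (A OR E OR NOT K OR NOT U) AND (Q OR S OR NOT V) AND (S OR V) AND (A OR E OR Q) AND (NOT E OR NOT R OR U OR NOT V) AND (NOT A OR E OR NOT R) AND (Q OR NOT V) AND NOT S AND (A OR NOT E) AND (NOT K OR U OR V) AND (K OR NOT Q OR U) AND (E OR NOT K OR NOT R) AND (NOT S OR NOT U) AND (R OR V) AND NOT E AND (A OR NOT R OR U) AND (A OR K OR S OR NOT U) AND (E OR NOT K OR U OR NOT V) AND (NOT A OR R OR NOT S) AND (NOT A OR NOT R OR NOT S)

Case S = True:
  Clause (NOT S) is falsified — contradiction.
Case S = False:
  (S OR V) forces V = True.
  (NOT Q OR NOT V) forces Q = False.
  Clause (Q OR S OR NOT V) is falsified — contradiction.
Both cases fail, so the formula is unsatisfiable.

Unsatisfiable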